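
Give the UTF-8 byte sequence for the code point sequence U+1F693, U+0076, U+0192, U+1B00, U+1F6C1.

U+1F693: 4-byte form → F0 9F 9A 93.
U+0076: 1-byte form → 76.
U+0192: 2-byte form → C6 92.
U+1B00: 3-byte form → E1 AC 80.
U+1F6C1: 4-byte form → F0 9F 9B 81.
Concatenated (14 bytes): F0 9F 9A 93 76 C6 92 E1 AC 80 F0 9F 9B 81.

F0 9F 9A 93 76 C6 92 E1 AC 80 F0 9F 9B 81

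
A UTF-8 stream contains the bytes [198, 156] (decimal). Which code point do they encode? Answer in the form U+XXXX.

Leading byte 0xC6 = 11000110 matches 110xxxxx → 2-byte sequence.
Byte 1: 0xC6 = 11000110, payload 00110 (5 bits).
Byte 2: 0x9C = 10011100 (10xxxxxx ✓), payload 011100.
Concatenate: 00110011100 = 0x19C (11 bits → U+019C).

U+019C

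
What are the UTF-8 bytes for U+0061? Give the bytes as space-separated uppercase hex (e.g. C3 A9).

61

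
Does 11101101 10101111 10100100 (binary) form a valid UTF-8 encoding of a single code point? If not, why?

invalid (encodes a surrogate (U+D800–U+DFFF))

Structurally a 3-byte sequence; payload = 0xDBE4.
But 0xDBE4 is in U+D800–U+DFFF, the surrogate range. Surrogates are not Unicode scalar values and are forbidden in UTF-8.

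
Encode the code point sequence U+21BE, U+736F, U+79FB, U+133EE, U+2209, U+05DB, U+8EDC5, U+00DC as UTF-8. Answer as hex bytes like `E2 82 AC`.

E2 86 BE E7 8D AF E7 A7 BB F0 93 8F AE E2 88 89 D7 9B F2 8E B7 85 C3 9C

U+21BE: 3-byte form → E2 86 BE.
U+736F: 3-byte form → E7 8D AF.
U+79FB: 3-byte form → E7 A7 BB.
U+133EE: 4-byte form → F0 93 8F AE.
U+2209: 3-byte form → E2 88 89.
U+05DB: 2-byte form → D7 9B.
U+8EDC5: 4-byte form → F2 8E B7 85.
U+00DC: 2-byte form → C3 9C.
Concatenated (24 bytes): E2 86 BE E7 8D AF E7 A7 BB F0 93 8F AE E2 88 89 D7 9B F2 8E B7 85 C3 9C.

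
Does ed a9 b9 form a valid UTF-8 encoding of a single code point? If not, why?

invalid (encodes a surrogate (U+D800–U+DFFF))

Structurally a 3-byte sequence; payload = 0xDA79.
But 0xDA79 is in U+D800–U+DFFF, the surrogate range. Surrogates are not Unicode scalar values and are forbidden in UTF-8.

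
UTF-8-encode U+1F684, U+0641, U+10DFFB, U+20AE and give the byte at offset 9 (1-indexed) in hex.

0xBF

1-indexed offset 9 is 0-indexed offset 8.
U+1F684 → 4-byte form F0 9F 9A 84 at offsets 0–3.
U+0641 → 2-byte form D9 81 at offsets 4–5.
U+10DFFB → 4-byte form F4 8D BF BB at offsets 6–9.
Offset 8 falls in char 3's range; it's byte 3 of F4 8D BF BB = 0xBF.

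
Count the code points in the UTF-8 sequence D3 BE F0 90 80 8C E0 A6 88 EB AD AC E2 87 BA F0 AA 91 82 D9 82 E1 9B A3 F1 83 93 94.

9

Byte at offset 0: 0xD3 = 11010011 → 2-byte char (#1). Advance 2.
Byte at offset 2: 0xF0 = 11110000 → 4-byte char (#2). Advance 4.
Byte at offset 6: 0xE0 = 11100000 → 3-byte char (#3). Advance 3.
Byte at offset 9: 0xEB = 11101011 → 3-byte char (#4). Advance 3.
Byte at offset 12: 0xE2 = 11100010 → 3-byte char (#5). Advance 3.
Byte at offset 15: 0xF0 = 11110000 → 4-byte char (#6). Advance 4.
Byte at offset 19: 0xD9 = 11011001 → 2-byte char (#7). Advance 2.
Byte at offset 21: 0xE1 = 11100001 → 3-byte char (#8). Advance 3.
Byte at offset 24: 0xF1 = 11110001 → 4-byte char (#9). Advance 4.
Reached end at offset 28 after 9 code points.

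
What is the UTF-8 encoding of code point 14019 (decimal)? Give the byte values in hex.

E3 9B 83

U+36C3 = 0x36C3 = 14019 decimal. In range U+0800–U+FFFF → 3-byte form: 1110xxxx 10xxxxxx 10xxxxxx.
Binary (16 bits): 0011011011000011.
Split 4+6+6: 0011 | 011011 | 000011.
Byte 1: 11100011 = 0xE3.
Byte 2: 10011011 = 0x9B.
Byte 3: 10000011 = 0x83.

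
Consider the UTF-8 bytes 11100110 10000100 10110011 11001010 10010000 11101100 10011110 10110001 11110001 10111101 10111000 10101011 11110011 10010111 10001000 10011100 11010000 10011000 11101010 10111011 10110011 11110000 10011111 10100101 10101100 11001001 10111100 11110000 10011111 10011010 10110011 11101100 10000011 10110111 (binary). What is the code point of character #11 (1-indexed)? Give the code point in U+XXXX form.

Offset 0: leading byte 0xE6 = 11100110 → 3-byte char #1 = E6 84 B3.
Offset 3: leading byte 0xCA = 11001010 → 2-byte char #2 = CA 90.
Offset 5: leading byte 0xEC = 11101100 → 3-byte char #3 = EC 9E B1.
Offset 8: leading byte 0xF1 = 11110001 → 4-byte char #4 = F1 BD B8 AB.
Offset 12: leading byte 0xF3 = 11110011 → 4-byte char #5 = F3 97 88 9C.
Offset 16: leading byte 0xD0 = 11010000 → 2-byte char #6 = D0 98.
Offset 18: leading byte 0xEA = 11101010 → 3-byte char #7 = EA BB B3.
Offset 21: leading byte 0xF0 = 11110000 → 4-byte char #8 = F0 9F A5 AC.
Offset 25: leading byte 0xC9 = 11001001 → 2-byte char #9 = C9 BC.
Offset 27: leading byte 0xF0 = 11110000 → 4-byte char #10 = F0 9F 9A B3.
Offset 31: leading byte 0xEC = 11101100 → 3-byte char #11 = EC 83 B7.
Leading byte 0xEC = 11101100 matches 1110xxxx → 3-byte sequence.
Byte 1: 0xEC = 11101100, payload 1100 (4 bits).
Byte 2: 0x83 = 10000011 (10xxxxxx ✓), payload 000011.
Byte 3: 0xB7 = 10110111 (10xxxxxx ✓), payload 110111.
Concatenate: 1100000011110111 = 0xC0F7 (16 bits → U+C0F7).

U+C0F7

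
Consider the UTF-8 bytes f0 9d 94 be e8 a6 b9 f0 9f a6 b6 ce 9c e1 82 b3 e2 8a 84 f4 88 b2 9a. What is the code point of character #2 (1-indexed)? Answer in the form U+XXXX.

U+89B9

Offset 0: leading byte 0xF0 = 11110000 → 4-byte char #1 = F0 9D 94 BE.
Offset 4: leading byte 0xE8 = 11101000 → 3-byte char #2 = E8 A6 B9.
Leading byte 0xE8 = 11101000 matches 1110xxxx → 3-byte sequence.
Byte 1: 0xE8 = 11101000, payload 1000 (4 bits).
Byte 2: 0xA6 = 10100110 (10xxxxxx ✓), payload 100110.
Byte 3: 0xB9 = 10111001 (10xxxxxx ✓), payload 111001.
Concatenate: 1000100110111001 = 0x89B9 (16 bits → U+89B9).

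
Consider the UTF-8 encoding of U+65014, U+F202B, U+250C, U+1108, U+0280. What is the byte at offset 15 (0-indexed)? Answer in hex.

U+65014 → 4-byte form F1 A5 80 94 at offsets 0–3.
U+F202B → 4-byte form F3 B2 80 AB at offsets 4–7.
U+250C → 3-byte form E2 94 8C at offsets 8–10.
U+1108 → 3-byte form E1 84 88 at offsets 11–13.
U+0280 → 2-byte form CA 80 at offsets 14–15.
Offset 15 falls in char 5's range; it's byte 2 of CA 80 = 0x80.

0x80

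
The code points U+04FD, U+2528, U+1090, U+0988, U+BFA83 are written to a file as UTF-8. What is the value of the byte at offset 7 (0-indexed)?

0x90

U+04FD → 2-byte form D3 BD at offsets 0–1.
U+2528 → 3-byte form E2 94 A8 at offsets 2–4.
U+1090 → 3-byte form E1 82 90 at offsets 5–7.
Offset 7 falls in char 3's range; it's byte 3 of E1 82 90 = 0x90.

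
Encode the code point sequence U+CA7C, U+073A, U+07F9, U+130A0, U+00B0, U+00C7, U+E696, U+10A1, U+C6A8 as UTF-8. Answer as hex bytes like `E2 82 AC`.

EC A9 BC DC BA DF B9 F0 93 82 A0 C2 B0 C3 87 EE 9A 96 E1 82 A1 EC 9A A8

U+CA7C: 3-byte form → EC A9 BC.
U+073A: 2-byte form → DC BA.
U+07F9: 2-byte form → DF B9.
U+130A0: 4-byte form → F0 93 82 A0.
U+00B0: 2-byte form → C2 B0.
U+00C7: 2-byte form → C3 87.
U+E696: 3-byte form → EE 9A 96.
U+10A1: 3-byte form → E1 82 A1.
U+C6A8: 3-byte form → EC 9A A8.
Concatenated (24 bytes): EC A9 BC DC BA DF B9 F0 93 82 A0 C2 B0 C3 87 EE 9A 96 E1 82 A1 EC 9A A8.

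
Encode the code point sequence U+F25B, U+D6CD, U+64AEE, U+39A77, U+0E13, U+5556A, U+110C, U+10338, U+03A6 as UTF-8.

EF 89 9B ED 9B 8D F1 A4 AB AE F0 B9 A9 B7 E0 B8 93 F1 95 95 AA E1 84 8C F0 90 8C B8 CE A6

U+F25B: 3-byte form → EF 89 9B.
U+D6CD: 3-byte form → ED 9B 8D.
U+64AEE: 4-byte form → F1 A4 AB AE.
U+39A77: 4-byte form → F0 B9 A9 B7.
U+0E13: 3-byte form → E0 B8 93.
U+5556A: 4-byte form → F1 95 95 AA.
U+110C: 3-byte form → E1 84 8C.
U+10338: 4-byte form → F0 90 8C B8.
U+03A6: 2-byte form → CE A6.
Concatenated (30 bytes): EF 89 9B ED 9B 8D F1 A4 AB AE F0 B9 A9 B7 E0 B8 93 F1 95 95 AA E1 84 8C F0 90 8C B8 CE A6.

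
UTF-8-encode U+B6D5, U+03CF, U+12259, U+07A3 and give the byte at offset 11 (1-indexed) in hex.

0xA3

1-indexed offset 11 is 0-indexed offset 10.
U+B6D5 → 3-byte form EB 9B 95 at offsets 0–2.
U+03CF → 2-byte form CF 8F at offsets 3–4.
U+12259 → 4-byte form F0 92 89 99 at offsets 5–8.
U+07A3 → 2-byte form DE A3 at offsets 9–10.
Offset 10 falls in char 4's range; it's byte 2 of DE A3 = 0xA3.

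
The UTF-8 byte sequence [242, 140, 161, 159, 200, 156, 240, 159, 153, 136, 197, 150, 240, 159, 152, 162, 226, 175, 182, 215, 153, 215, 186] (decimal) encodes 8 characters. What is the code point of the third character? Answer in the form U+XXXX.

U+1F648

Offset 0: leading byte 0xF2 = 11110010 → 4-byte char #1 = F2 8C A1 9F.
Offset 4: leading byte 0xC8 = 11001000 → 2-byte char #2 = C8 9C.
Offset 6: leading byte 0xF0 = 11110000 → 4-byte char #3 = F0 9F 99 88.
Leading byte 0xF0 = 11110000 matches 11110xxx → 4-byte sequence.
Byte 1: 0xF0 = 11110000, payload 000 (3 bits).
Byte 2: 0x9F = 10011111 (10xxxxxx ✓), payload 011111.
Byte 3: 0x99 = 10011001 (10xxxxxx ✓), payload 011001.
Byte 4: 0x88 = 10001000 (10xxxxxx ✓), payload 001000.
Concatenate: 000011111011001001000 = 0x1F648 (21 bits → U+1F648).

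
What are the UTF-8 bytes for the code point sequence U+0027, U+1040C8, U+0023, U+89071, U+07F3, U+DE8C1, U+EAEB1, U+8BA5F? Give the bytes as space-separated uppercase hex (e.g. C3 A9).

27 F4 84 83 88 23 F2 89 81 B1 DF B3 F3 9E A3 81 F3 AA BA B1 F2 8B A9 9F

U+0027: 1-byte form → 27.
U+1040C8: 4-byte form → F4 84 83 88.
U+0023: 1-byte form → 23.
U+89071: 4-byte form → F2 89 81 B1.
U+07F3: 2-byte form → DF B3.
U+DE8C1: 4-byte form → F3 9E A3 81.
U+EAEB1: 4-byte form → F3 AA BA B1.
U+8BA5F: 4-byte form → F2 8B A9 9F.
Concatenated (24 bytes): 27 F4 84 83 88 23 F2 89 81 B1 DF B3 F3 9E A3 81 F3 AA BA B1 F2 8B A9 9F.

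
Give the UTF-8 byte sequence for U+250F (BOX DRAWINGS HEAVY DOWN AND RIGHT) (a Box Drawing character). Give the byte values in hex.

E2 94 8F

U+250F = 0x250F = 9487 decimal. In range U+0800–U+FFFF → 3-byte form: 1110xxxx 10xxxxxx 10xxxxxx.
Binary (16 bits): 0010010100001111.
Split 4+6+6: 0010 | 010100 | 001111.
Byte 1: 11100010 = 0xE2.
Byte 2: 10010100 = 0x94.
Byte 3: 10001111 = 0x8F.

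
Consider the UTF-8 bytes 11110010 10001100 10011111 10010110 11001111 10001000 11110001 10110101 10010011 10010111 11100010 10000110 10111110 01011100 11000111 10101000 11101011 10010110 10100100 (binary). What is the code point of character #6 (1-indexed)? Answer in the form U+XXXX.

U+01E8

Offset 0: leading byte 0xF2 = 11110010 → 4-byte char #1 = F2 8C 9F 96.
Offset 4: leading byte 0xCF = 11001111 → 2-byte char #2 = CF 88.
Offset 6: leading byte 0xF1 = 11110001 → 4-byte char #3 = F1 B5 93 97.
Offset 10: leading byte 0xE2 = 11100010 → 3-byte char #4 = E2 86 BE.
Offset 13: leading byte 0x5C = 01011100 → 1-byte char #5 = 5C.
Offset 14: leading byte 0xC7 = 11000111 → 2-byte char #6 = C7 A8.
Leading byte 0xC7 = 11000111 matches 110xxxxx → 2-byte sequence.
Byte 1: 0xC7 = 11000111, payload 00111 (5 bits).
Byte 2: 0xA8 = 10101000 (10xxxxxx ✓), payload 101000.
Concatenate: 00111101000 = 0x1E8 (11 bits → U+01E8).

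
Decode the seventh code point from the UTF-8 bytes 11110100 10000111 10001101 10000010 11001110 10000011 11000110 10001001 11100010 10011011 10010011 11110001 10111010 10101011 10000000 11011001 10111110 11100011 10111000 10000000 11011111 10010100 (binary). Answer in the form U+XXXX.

Offset 0: leading byte 0xF4 = 11110100 → 4-byte char #1 = F4 87 8D 82.
Offset 4: leading byte 0xCE = 11001110 → 2-byte char #2 = CE 83.
Offset 6: leading byte 0xC6 = 11000110 → 2-byte char #3 = C6 89.
Offset 8: leading byte 0xE2 = 11100010 → 3-byte char #4 = E2 9B 93.
Offset 11: leading byte 0xF1 = 11110001 → 4-byte char #5 = F1 BA AB 80.
Offset 15: leading byte 0xD9 = 11011001 → 2-byte char #6 = D9 BE.
Offset 17: leading byte 0xE3 = 11100011 → 3-byte char #7 = E3 B8 80.
Leading byte 0xE3 = 11100011 matches 1110xxxx → 3-byte sequence.
Byte 1: 0xE3 = 11100011, payload 0011 (4 bits).
Byte 2: 0xB8 = 10111000 (10xxxxxx ✓), payload 111000.
Byte 3: 0x80 = 10000000 (10xxxxxx ✓), payload 000000.
Concatenate: 0011111000000000 = 0x3E00 (16 bits → U+3E00).

U+3E00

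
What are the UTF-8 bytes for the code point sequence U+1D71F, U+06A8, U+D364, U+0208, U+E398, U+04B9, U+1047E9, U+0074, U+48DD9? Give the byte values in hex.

F0 9D 9C 9F DA A8 ED 8D A4 C8 88 EE 8E 98 D2 B9 F4 84 9F A9 74 F1 88 B7 99

U+1D71F: 4-byte form → F0 9D 9C 9F.
U+06A8: 2-byte form → DA A8.
U+D364: 3-byte form → ED 8D A4.
U+0208: 2-byte form → C8 88.
U+E398: 3-byte form → EE 8E 98.
U+04B9: 2-byte form → D2 B9.
U+1047E9: 4-byte form → F4 84 9F A9.
U+0074: 1-byte form → 74.
U+48DD9: 4-byte form → F1 88 B7 99.
Concatenated (25 bytes): F0 9D 9C 9F DA A8 ED 8D A4 C8 88 EE 8E 98 D2 B9 F4 84 9F A9 74 F1 88 B7 99.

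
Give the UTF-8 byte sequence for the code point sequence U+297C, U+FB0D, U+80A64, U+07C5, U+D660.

E2 A5 BC EF AC 8D F2 80 A9 A4 DF 85 ED 99 A0

U+297C: 3-byte form → E2 A5 BC.
U+FB0D: 3-byte form → EF AC 8D.
U+80A64: 4-byte form → F2 80 A9 A4.
U+07C5: 2-byte form → DF 85.
U+D660: 3-byte form → ED 99 A0.
Concatenated (15 bytes): E2 A5 BC EF AC 8D F2 80 A9 A4 DF 85 ED 99 A0.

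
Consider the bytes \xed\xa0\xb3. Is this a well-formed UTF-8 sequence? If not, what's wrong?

invalid (encodes a surrogate (U+D800–U+DFFF))

Structurally a 3-byte sequence; payload = 0xD833.
But 0xD833 is in U+D800–U+DFFF, the surrogate range. Surrogates are not Unicode scalar values and are forbidden in UTF-8.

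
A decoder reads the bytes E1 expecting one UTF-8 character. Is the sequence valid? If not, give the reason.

Leading byte 0xE1 = 11100001 → 3-byte form, but only 1 byte is present.

invalid (sequence truncated)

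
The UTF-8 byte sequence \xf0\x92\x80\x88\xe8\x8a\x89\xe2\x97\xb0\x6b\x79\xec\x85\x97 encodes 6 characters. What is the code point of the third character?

U+25F0

Offset 0: leading byte 0xF0 = 11110000 → 4-byte char #1 = F0 92 80 88.
Offset 4: leading byte 0xE8 = 11101000 → 3-byte char #2 = E8 8A 89.
Offset 7: leading byte 0xE2 = 11100010 → 3-byte char #3 = E2 97 B0.
Leading byte 0xE2 = 11100010 matches 1110xxxx → 3-byte sequence.
Byte 1: 0xE2 = 11100010, payload 0010 (4 bits).
Byte 2: 0x97 = 10010111 (10xxxxxx ✓), payload 010111.
Byte 3: 0xB0 = 10110000 (10xxxxxx ✓), payload 110000.
Concatenate: 0010010111110000 = 0x25F0 (16 bits → U+25F0).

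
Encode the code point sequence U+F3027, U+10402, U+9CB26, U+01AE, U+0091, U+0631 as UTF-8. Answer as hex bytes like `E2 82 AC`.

U+F3027: 4-byte form → F3 B3 80 A7.
U+10402: 4-byte form → F0 90 90 82.
U+9CB26: 4-byte form → F2 9C AC A6.
U+01AE: 2-byte form → C6 AE.
U+0091: 2-byte form → C2 91.
U+0631: 2-byte form → D8 B1.
Concatenated (18 bytes): F3 B3 80 A7 F0 90 90 82 F2 9C AC A6 C6 AE C2 91 D8 B1.

F3 B3 80 A7 F0 90 90 82 F2 9C AC A6 C6 AE C2 91 D8 B1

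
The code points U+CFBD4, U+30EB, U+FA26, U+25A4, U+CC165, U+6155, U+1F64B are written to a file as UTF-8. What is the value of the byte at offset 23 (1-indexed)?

1-indexed offset 23 is 0-indexed offset 22.
U+CFBD4 → 4-byte form F3 8F AF 94 at offsets 0–3.
U+30EB → 3-byte form E3 83 AB at offsets 4–6.
U+FA26 → 3-byte form EF A8 A6 at offsets 7–9.
U+25A4 → 3-byte form E2 96 A4 at offsets 10–12.
U+CC165 → 4-byte form F3 8C 85 A5 at offsets 13–16.
U+6155 → 3-byte form E6 85 95 at offsets 17–19.
U+1F64B → 4-byte form F0 9F 99 8B at offsets 20–23.
Offset 22 falls in char 7's range; it's byte 3 of F0 9F 99 8B = 0x99.

0x99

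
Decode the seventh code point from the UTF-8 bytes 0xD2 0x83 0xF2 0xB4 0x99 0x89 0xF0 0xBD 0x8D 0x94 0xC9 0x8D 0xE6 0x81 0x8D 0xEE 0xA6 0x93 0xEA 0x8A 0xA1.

U+A2A1

Offset 0: leading byte 0xD2 = 11010010 → 2-byte char #1 = D2 83.
Offset 2: leading byte 0xF2 = 11110010 → 4-byte char #2 = F2 B4 99 89.
Offset 6: leading byte 0xF0 = 11110000 → 4-byte char #3 = F0 BD 8D 94.
Offset 10: leading byte 0xC9 = 11001001 → 2-byte char #4 = C9 8D.
Offset 12: leading byte 0xE6 = 11100110 → 3-byte char #5 = E6 81 8D.
Offset 15: leading byte 0xEE = 11101110 → 3-byte char #6 = EE A6 93.
Offset 18: leading byte 0xEA = 11101010 → 3-byte char #7 = EA 8A A1.
Leading byte 0xEA = 11101010 matches 1110xxxx → 3-byte sequence.
Byte 1: 0xEA = 11101010, payload 1010 (4 bits).
Byte 2: 0x8A = 10001010 (10xxxxxx ✓), payload 001010.
Byte 3: 0xA1 = 10100001 (10xxxxxx ✓), payload 100001.
Concatenate: 1010001010100001 = 0xA2A1 (16 bits → U+A2A1).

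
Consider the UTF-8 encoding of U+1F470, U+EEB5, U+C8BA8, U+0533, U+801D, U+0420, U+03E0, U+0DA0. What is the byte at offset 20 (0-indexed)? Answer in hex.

U+1F470 → 4-byte form F0 9F 91 B0 at offsets 0–3.
U+EEB5 → 3-byte form EE BA B5 at offsets 4–6.
U+C8BA8 → 4-byte form F3 88 AE A8 at offsets 7–10.
U+0533 → 2-byte form D4 B3 at offsets 11–12.
U+801D → 3-byte form E8 80 9D at offsets 13–15.
U+0420 → 2-byte form D0 A0 at offsets 16–17.
U+03E0 → 2-byte form CF A0 at offsets 18–19.
U+0DA0 → 3-byte form E0 B6 A0 at offsets 20–22.
Offset 20 falls in char 8's range; it's byte 1 of E0 B6 A0 = 0xE0.

0xE0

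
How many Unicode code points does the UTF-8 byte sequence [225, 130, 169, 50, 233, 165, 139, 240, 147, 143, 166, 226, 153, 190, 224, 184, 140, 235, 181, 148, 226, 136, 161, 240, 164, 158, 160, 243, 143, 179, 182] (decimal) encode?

Byte at offset 0: 0xE1 = 11100001 → 3-byte char (#1). Advance 3.
Byte at offset 3: 0x32 = 00110010 → 1-byte char (#2). Advance 1.
Byte at offset 4: 0xE9 = 11101001 → 3-byte char (#3). Advance 3.
Byte at offset 7: 0xF0 = 11110000 → 4-byte char (#4). Advance 4.
Byte at offset 11: 0xE2 = 11100010 → 3-byte char (#5). Advance 3.
Byte at offset 14: 0xE0 = 11100000 → 3-byte char (#6). Advance 3.
Byte at offset 17: 0xEB = 11101011 → 3-byte char (#7). Advance 3.
Byte at offset 20: 0xE2 = 11100010 → 3-byte char (#8). Advance 3.
Byte at offset 23: 0xF0 = 11110000 → 4-byte char (#9). Advance 4.
Byte at offset 27: 0xF3 = 11110011 → 4-byte char (#10). Advance 4.
Reached end at offset 31 after 10 code points.

10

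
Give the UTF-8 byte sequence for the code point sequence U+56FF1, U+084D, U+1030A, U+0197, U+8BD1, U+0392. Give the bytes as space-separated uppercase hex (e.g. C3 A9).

F1 96 BF B1 E0 A1 8D F0 90 8C 8A C6 97 E8 AF 91 CE 92

U+56FF1: 4-byte form → F1 96 BF B1.
U+084D: 3-byte form → E0 A1 8D.
U+1030A: 4-byte form → F0 90 8C 8A.
U+0197: 2-byte form → C6 97.
U+8BD1: 3-byte form → E8 AF 91.
U+0392: 2-byte form → CE 92.
Concatenated (18 bytes): F1 96 BF B1 E0 A1 8D F0 90 8C 8A C6 97 E8 AF 91 CE 92.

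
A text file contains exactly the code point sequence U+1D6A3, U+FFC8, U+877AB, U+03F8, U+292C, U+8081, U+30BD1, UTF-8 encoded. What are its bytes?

U+1D6A3: 4-byte form → F0 9D 9A A3.
U+FFC8: 3-byte form → EF BF 88.
U+877AB: 4-byte form → F2 87 9E AB.
U+03F8: 2-byte form → CF B8.
U+292C: 3-byte form → E2 A4 AC.
U+8081: 3-byte form → E8 82 81.
U+30BD1: 4-byte form → F0 B0 AF 91.
Concatenated (23 bytes): F0 9D 9A A3 EF BF 88 F2 87 9E AB CF B8 E2 A4 AC E8 82 81 F0 B0 AF 91.

F0 9D 9A A3 EF BF 88 F2 87 9E AB CF B8 E2 A4 AC E8 82 81 F0 B0 AF 91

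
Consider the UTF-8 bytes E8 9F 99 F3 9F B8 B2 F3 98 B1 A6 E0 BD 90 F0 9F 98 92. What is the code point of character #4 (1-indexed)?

Offset 0: leading byte 0xE8 = 11101000 → 3-byte char #1 = E8 9F 99.
Offset 3: leading byte 0xF3 = 11110011 → 4-byte char #2 = F3 9F B8 B2.
Offset 7: leading byte 0xF3 = 11110011 → 4-byte char #3 = F3 98 B1 A6.
Offset 11: leading byte 0xE0 = 11100000 → 3-byte char #4 = E0 BD 90.
Leading byte 0xE0 = 11100000 matches 1110xxxx → 3-byte sequence.
Byte 1: 0xE0 = 11100000, payload 0000 (4 bits).
Byte 2: 0xBD = 10111101 (10xxxxxx ✓), payload 111101.
Byte 3: 0x90 = 10010000 (10xxxxxx ✓), payload 010000.
Concatenate: 0000111101010000 = 0xF50 (16 bits → U+0F50).

U+0F50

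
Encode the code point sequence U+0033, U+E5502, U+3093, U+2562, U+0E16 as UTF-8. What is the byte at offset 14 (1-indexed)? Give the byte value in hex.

1-indexed offset 14 is 0-indexed offset 13.
U+0033 → 1-byte form 33 at offsets 0–0.
U+E5502 → 4-byte form F3 A5 94 82 at offsets 1–4.
U+3093 → 3-byte form E3 82 93 at offsets 5–7.
U+2562 → 3-byte form E2 95 A2 at offsets 8–10.
U+0E16 → 3-byte form E0 B8 96 at offsets 11–13.
Offset 13 falls in char 5's range; it's byte 3 of E0 B8 96 = 0x96.

0x96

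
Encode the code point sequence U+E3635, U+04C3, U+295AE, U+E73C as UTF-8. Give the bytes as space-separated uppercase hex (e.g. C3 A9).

U+E3635: 4-byte form → F3 A3 98 B5.
U+04C3: 2-byte form → D3 83.
U+295AE: 4-byte form → F0 A9 96 AE.
U+E73C: 3-byte form → EE 9C BC.
Concatenated (13 bytes): F3 A3 98 B5 D3 83 F0 A9 96 AE EE 9C BC.

F3 A3 98 B5 D3 83 F0 A9 96 AE EE 9C BC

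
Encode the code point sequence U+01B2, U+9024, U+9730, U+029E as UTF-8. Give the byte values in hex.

U+01B2: 2-byte form → C6 B2.
U+9024: 3-byte form → E9 80 A4.
U+9730: 3-byte form → E9 9C B0.
U+029E: 2-byte form → CA 9E.
Concatenated (10 bytes): C6 B2 E9 80 A4 E9 9C B0 CA 9E.

C6 B2 E9 80 A4 E9 9C B0 CA 9E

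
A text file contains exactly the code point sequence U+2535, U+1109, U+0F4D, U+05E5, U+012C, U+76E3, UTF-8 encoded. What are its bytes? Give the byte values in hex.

E2 94 B5 E1 84 89 E0 BD 8D D7 A5 C4 AC E7 9B A3

U+2535: 3-byte form → E2 94 B5.
U+1109: 3-byte form → E1 84 89.
U+0F4D: 3-byte form → E0 BD 8D.
U+05E5: 2-byte form → D7 A5.
U+012C: 2-byte form → C4 AC.
U+76E3: 3-byte form → E7 9B A3.
Concatenated (16 bytes): E2 94 B5 E1 84 89 E0 BD 8D D7 A5 C4 AC E7 9B A3.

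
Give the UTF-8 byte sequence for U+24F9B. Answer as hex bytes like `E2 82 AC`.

U+24F9B = 0x24F9B = 151451 decimal. In range U+10000–U+10FFFF → 4-byte form: 11110xxx 10xxxxxx 10xxxxxx 10xxxxxx.
Binary (21 bits): 000100100111110011011.
Split 3+6+6+6: 000 | 100100 | 111110 | 011011.
Byte 1: 11110000 = 0xF0.
Byte 2: 10100100 = 0xA4.
Byte 3: 10111110 = 0xBE.
Byte 4: 10011011 = 0x9B.

F0 A4 BE 9B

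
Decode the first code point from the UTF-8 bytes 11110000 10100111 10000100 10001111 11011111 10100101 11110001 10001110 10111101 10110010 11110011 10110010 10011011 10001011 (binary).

Offset 0: leading byte 0xF0 = 11110000 → 4-byte char #1 = F0 A7 84 8F.
Leading byte 0xF0 = 11110000 matches 11110xxx → 4-byte sequence.
Byte 1: 0xF0 = 11110000, payload 000 (3 bits).
Byte 2: 0xA7 = 10100111 (10xxxxxx ✓), payload 100111.
Byte 3: 0x84 = 10000100 (10xxxxxx ✓), payload 000100.
Byte 4: 0x8F = 10001111 (10xxxxxx ✓), payload 001111.
Concatenate: 000100111000100001111 = 0x2710F (21 bits → U+2710F).

U+2710F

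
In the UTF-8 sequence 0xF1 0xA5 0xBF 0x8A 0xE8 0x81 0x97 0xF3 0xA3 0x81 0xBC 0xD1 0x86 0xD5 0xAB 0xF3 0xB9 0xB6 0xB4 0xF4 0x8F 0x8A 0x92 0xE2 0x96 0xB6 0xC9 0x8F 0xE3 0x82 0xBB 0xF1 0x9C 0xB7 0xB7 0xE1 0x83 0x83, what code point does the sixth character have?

U+F9DB4

Offset 0: leading byte 0xF1 = 11110001 → 4-byte char #1 = F1 A5 BF 8A.
Offset 4: leading byte 0xE8 = 11101000 → 3-byte char #2 = E8 81 97.
Offset 7: leading byte 0xF3 = 11110011 → 4-byte char #3 = F3 A3 81 BC.
Offset 11: leading byte 0xD1 = 11010001 → 2-byte char #4 = D1 86.
Offset 13: leading byte 0xD5 = 11010101 → 2-byte char #5 = D5 AB.
Offset 15: leading byte 0xF3 = 11110011 → 4-byte char #6 = F3 B9 B6 B4.
Leading byte 0xF3 = 11110011 matches 11110xxx → 4-byte sequence.
Byte 1: 0xF3 = 11110011, payload 011 (3 bits).
Byte 2: 0xB9 = 10111001 (10xxxxxx ✓), payload 111001.
Byte 3: 0xB6 = 10110110 (10xxxxxx ✓), payload 110110.
Byte 4: 0xB4 = 10110100 (10xxxxxx ✓), payload 110100.
Concatenate: 011111001110110110100 = 0xF9DB4 (21 bits → U+F9DB4).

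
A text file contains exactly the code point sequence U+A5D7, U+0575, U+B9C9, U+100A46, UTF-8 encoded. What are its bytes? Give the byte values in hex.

EA 97 97 D5 B5 EB A7 89 F4 80 A9 86

U+A5D7: 3-byte form → EA 97 97.
U+0575: 2-byte form → D5 B5.
U+B9C9: 3-byte form → EB A7 89.
U+100A46: 4-byte form → F4 80 A9 86.
Concatenated (12 bytes): EA 97 97 D5 B5 EB A7 89 F4 80 A9 86.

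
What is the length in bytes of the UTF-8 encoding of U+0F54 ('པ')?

U+0F54 = 0xF54. UTF-8 uses 1 byte below 0x80, 2 below 0x800, 3 below 0x10000, 4 up to 0x10FFFF. 0xF54 is in U+0800–U+FFFF → 3 bytes.

3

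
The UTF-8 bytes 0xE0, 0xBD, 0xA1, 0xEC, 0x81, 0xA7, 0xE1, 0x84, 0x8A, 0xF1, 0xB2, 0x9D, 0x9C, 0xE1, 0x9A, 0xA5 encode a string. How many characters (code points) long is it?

Byte at offset 0: 0xE0 = 11100000 → 3-byte char (#1). Advance 3.
Byte at offset 3: 0xEC = 11101100 → 3-byte char (#2). Advance 3.
Byte at offset 6: 0xE1 = 11100001 → 3-byte char (#3). Advance 3.
Byte at offset 9: 0xF1 = 11110001 → 4-byte char (#4). Advance 4.
Byte at offset 13: 0xE1 = 11100001 → 3-byte char (#5). Advance 3.
Reached end at offset 16 after 5 code points.

5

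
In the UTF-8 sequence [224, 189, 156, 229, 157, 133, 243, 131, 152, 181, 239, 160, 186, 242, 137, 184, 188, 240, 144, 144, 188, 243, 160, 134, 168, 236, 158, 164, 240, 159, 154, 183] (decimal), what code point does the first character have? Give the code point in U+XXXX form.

U+0F5C

Offset 0: leading byte 0xE0 = 11100000 → 3-byte char #1 = E0 BD 9C.
Leading byte 0xE0 = 11100000 matches 1110xxxx → 3-byte sequence.
Byte 1: 0xE0 = 11100000, payload 0000 (4 bits).
Byte 2: 0xBD = 10111101 (10xxxxxx ✓), payload 111101.
Byte 3: 0x9C = 10011100 (10xxxxxx ✓), payload 011100.
Concatenate: 0000111101011100 = 0xF5C (16 bits → U+0F5C).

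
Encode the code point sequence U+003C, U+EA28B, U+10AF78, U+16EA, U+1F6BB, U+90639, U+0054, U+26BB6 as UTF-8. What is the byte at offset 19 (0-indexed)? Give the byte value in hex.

U+003C → 1-byte form 3C at offsets 0–0.
U+EA28B → 4-byte form F3 AA 8A 8B at offsets 1–4.
U+10AF78 → 4-byte form F4 8A BD B8 at offsets 5–8.
U+16EA → 3-byte form E1 9B AA at offsets 9–11.
U+1F6BB → 4-byte form F0 9F 9A BB at offsets 12–15.
U+90639 → 4-byte form F2 90 98 B9 at offsets 16–19.
Offset 19 falls in char 6's range; it's byte 4 of F2 90 98 B9 = 0xB9.

0xB9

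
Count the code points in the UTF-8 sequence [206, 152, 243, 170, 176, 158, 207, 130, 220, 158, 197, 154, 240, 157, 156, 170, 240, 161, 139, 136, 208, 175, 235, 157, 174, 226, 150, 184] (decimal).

Byte at offset 0: 0xCE = 11001110 → 2-byte char (#1). Advance 2.
Byte at offset 2: 0xF3 = 11110011 → 4-byte char (#2). Advance 4.
Byte at offset 6: 0xCF = 11001111 → 2-byte char (#3). Advance 2.
Byte at offset 8: 0xDC = 11011100 → 2-byte char (#4). Advance 2.
Byte at offset 10: 0xC5 = 11000101 → 2-byte char (#5). Advance 2.
Byte at offset 12: 0xF0 = 11110000 → 4-byte char (#6). Advance 4.
Byte at offset 16: 0xF0 = 11110000 → 4-byte char (#7). Advance 4.
Byte at offset 20: 0xD0 = 11010000 → 2-byte char (#8). Advance 2.
Byte at offset 22: 0xEB = 11101011 → 3-byte char (#9). Advance 3.
Byte at offset 25: 0xE2 = 11100010 → 3-byte char (#10). Advance 3.
Reached end at offset 28 after 10 code points.

10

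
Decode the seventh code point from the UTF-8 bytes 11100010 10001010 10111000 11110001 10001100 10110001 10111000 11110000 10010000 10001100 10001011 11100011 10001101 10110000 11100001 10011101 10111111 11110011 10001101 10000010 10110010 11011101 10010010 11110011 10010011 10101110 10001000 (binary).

U+0752

Offset 0: leading byte 0xE2 = 11100010 → 3-byte char #1 = E2 8A B8.
Offset 3: leading byte 0xF1 = 11110001 → 4-byte char #2 = F1 8C B1 B8.
Offset 7: leading byte 0xF0 = 11110000 → 4-byte char #3 = F0 90 8C 8B.
Offset 11: leading byte 0xE3 = 11100011 → 3-byte char #4 = E3 8D B0.
Offset 14: leading byte 0xE1 = 11100001 → 3-byte char #5 = E1 9D BF.
Offset 17: leading byte 0xF3 = 11110011 → 4-byte char #6 = F3 8D 82 B2.
Offset 21: leading byte 0xDD = 11011101 → 2-byte char #7 = DD 92.
Leading byte 0xDD = 11011101 matches 110xxxxx → 2-byte sequence.
Byte 1: 0xDD = 11011101, payload 11101 (5 bits).
Byte 2: 0x92 = 10010010 (10xxxxxx ✓), payload 010010.
Concatenate: 11101010010 = 0x752 (11 bits → U+0752).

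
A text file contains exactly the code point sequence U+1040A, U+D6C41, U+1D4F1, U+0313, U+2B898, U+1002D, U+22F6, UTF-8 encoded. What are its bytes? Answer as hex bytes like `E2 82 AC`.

F0 90 90 8A F3 96 B1 81 F0 9D 93 B1 CC 93 F0 AB A2 98 F0 90 80 AD E2 8B B6

U+1040A: 4-byte form → F0 90 90 8A.
U+D6C41: 4-byte form → F3 96 B1 81.
U+1D4F1: 4-byte form → F0 9D 93 B1.
U+0313: 2-byte form → CC 93.
U+2B898: 4-byte form → F0 AB A2 98.
U+1002D: 4-byte form → F0 90 80 AD.
U+22F6: 3-byte form → E2 8B B6.
Concatenated (25 bytes): F0 90 90 8A F3 96 B1 81 F0 9D 93 B1 CC 93 F0 AB A2 98 F0 90 80 AD E2 8B B6.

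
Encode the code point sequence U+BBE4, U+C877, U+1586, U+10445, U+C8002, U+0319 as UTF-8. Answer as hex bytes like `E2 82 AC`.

U+BBE4: 3-byte form → EB AF A4.
U+C877: 3-byte form → EC A1 B7.
U+1586: 3-byte form → E1 96 86.
U+10445: 4-byte form → F0 90 91 85.
U+C8002: 4-byte form → F3 88 80 82.
U+0319: 2-byte form → CC 99.
Concatenated (19 bytes): EB AF A4 EC A1 B7 E1 96 86 F0 90 91 85 F3 88 80 82 CC 99.

EB AF A4 EC A1 B7 E1 96 86 F0 90 91 85 F3 88 80 82 CC 99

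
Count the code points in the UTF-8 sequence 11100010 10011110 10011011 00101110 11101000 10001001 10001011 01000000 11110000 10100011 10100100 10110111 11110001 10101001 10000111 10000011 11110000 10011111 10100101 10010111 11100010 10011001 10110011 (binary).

Byte at offset 0: 0xE2 = 11100010 → 3-byte char (#1). Advance 3.
Byte at offset 3: 0x2E = 00101110 → 1-byte char (#2). Advance 1.
Byte at offset 4: 0xE8 = 11101000 → 3-byte char (#3). Advance 3.
Byte at offset 7: 0x40 = 01000000 → 1-byte char (#4). Advance 1.
Byte at offset 8: 0xF0 = 11110000 → 4-byte char (#5). Advance 4.
Byte at offset 12: 0xF1 = 11110001 → 4-byte char (#6). Advance 4.
Byte at offset 16: 0xF0 = 11110000 → 4-byte char (#7). Advance 4.
Byte at offset 20: 0xE2 = 11100010 → 3-byte char (#8). Advance 3.
Reached end at offset 23 after 8 code points.

8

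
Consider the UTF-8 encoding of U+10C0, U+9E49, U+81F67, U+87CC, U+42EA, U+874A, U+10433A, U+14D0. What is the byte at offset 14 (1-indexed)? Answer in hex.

0xE4

1-indexed offset 14 is 0-indexed offset 13.
U+10C0 → 3-byte form E1 83 80 at offsets 0–2.
U+9E49 → 3-byte form E9 B9 89 at offsets 3–5.
U+81F67 → 4-byte form F2 81 BD A7 at offsets 6–9.
U+87CC → 3-byte form E8 9F 8C at offsets 10–12.
U+42EA → 3-byte form E4 8B AA at offsets 13–15.
Offset 13 falls in char 5's range; it's byte 1 of E4 8B AA = 0xE4.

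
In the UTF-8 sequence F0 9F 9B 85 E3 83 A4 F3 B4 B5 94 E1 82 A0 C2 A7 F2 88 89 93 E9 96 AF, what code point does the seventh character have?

Offset 0: leading byte 0xF0 = 11110000 → 4-byte char #1 = F0 9F 9B 85.
Offset 4: leading byte 0xE3 = 11100011 → 3-byte char #2 = E3 83 A4.
Offset 7: leading byte 0xF3 = 11110011 → 4-byte char #3 = F3 B4 B5 94.
Offset 11: leading byte 0xE1 = 11100001 → 3-byte char #4 = E1 82 A0.
Offset 14: leading byte 0xC2 = 11000010 → 2-byte char #5 = C2 A7.
Offset 16: leading byte 0xF2 = 11110010 → 4-byte char #6 = F2 88 89 93.
Offset 20: leading byte 0xE9 = 11101001 → 3-byte char #7 = E9 96 AF.
Leading byte 0xE9 = 11101001 matches 1110xxxx → 3-byte sequence.
Byte 1: 0xE9 = 11101001, payload 1001 (4 bits).
Byte 2: 0x96 = 10010110 (10xxxxxx ✓), payload 010110.
Byte 3: 0xAF = 10101111 (10xxxxxx ✓), payload 101111.
Concatenate: 1001010110101111 = 0x95AF (16 bits → U+95AF).

U+95AF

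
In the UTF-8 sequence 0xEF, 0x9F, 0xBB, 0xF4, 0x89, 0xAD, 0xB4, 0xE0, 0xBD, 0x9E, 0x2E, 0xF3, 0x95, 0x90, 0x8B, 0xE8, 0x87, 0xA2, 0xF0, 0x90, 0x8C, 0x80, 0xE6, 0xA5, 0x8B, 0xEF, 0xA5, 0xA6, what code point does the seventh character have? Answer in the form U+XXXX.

U+10300

Offset 0: leading byte 0xEF = 11101111 → 3-byte char #1 = EF 9F BB.
Offset 3: leading byte 0xF4 = 11110100 → 4-byte char #2 = F4 89 AD B4.
Offset 7: leading byte 0xE0 = 11100000 → 3-byte char #3 = E0 BD 9E.
Offset 10: leading byte 0x2E = 00101110 → 1-byte char #4 = 2E.
Offset 11: leading byte 0xF3 = 11110011 → 4-byte char #5 = F3 95 90 8B.
Offset 15: leading byte 0xE8 = 11101000 → 3-byte char #6 = E8 87 A2.
Offset 18: leading byte 0xF0 = 11110000 → 4-byte char #7 = F0 90 8C 80.
Leading byte 0xF0 = 11110000 matches 11110xxx → 4-byte sequence.
Byte 1: 0xF0 = 11110000, payload 000 (3 bits).
Byte 2: 0x90 = 10010000 (10xxxxxx ✓), payload 010000.
Byte 3: 0x8C = 10001100 (10xxxxxx ✓), payload 001100.
Byte 4: 0x80 = 10000000 (10xxxxxx ✓), payload 000000.
Concatenate: 000010000001100000000 = 0x10300 (21 bits → U+10300).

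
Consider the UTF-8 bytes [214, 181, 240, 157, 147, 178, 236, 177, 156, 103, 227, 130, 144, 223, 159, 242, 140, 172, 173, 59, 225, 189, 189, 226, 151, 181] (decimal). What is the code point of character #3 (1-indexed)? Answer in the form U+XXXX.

Offset 0: leading byte 0xD6 = 11010110 → 2-byte char #1 = D6 B5.
Offset 2: leading byte 0xF0 = 11110000 → 4-byte char #2 = F0 9D 93 B2.
Offset 6: leading byte 0xEC = 11101100 → 3-byte char #3 = EC B1 9C.
Leading byte 0xEC = 11101100 matches 1110xxxx → 3-byte sequence.
Byte 1: 0xEC = 11101100, payload 1100 (4 bits).
Byte 2: 0xB1 = 10110001 (10xxxxxx ✓), payload 110001.
Byte 3: 0x9C = 10011100 (10xxxxxx ✓), payload 011100.
Concatenate: 1100110001011100 = 0xCC5C (16 bits → U+CC5C).

U+CC5C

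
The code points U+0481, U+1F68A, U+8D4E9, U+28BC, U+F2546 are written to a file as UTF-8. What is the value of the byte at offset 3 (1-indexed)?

0xF0

1-indexed offset 3 is 0-indexed offset 2.
U+0481 → 2-byte form D2 81 at offsets 0–1.
U+1F68A → 4-byte form F0 9F 9A 8A at offsets 2–5.
Offset 2 falls in char 2's range; it's byte 1 of F0 9F 9A 8A = 0xF0.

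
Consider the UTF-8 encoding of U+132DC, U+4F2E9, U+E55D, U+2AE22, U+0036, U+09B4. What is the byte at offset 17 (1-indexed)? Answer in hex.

0xE0

1-indexed offset 17 is 0-indexed offset 16.
U+132DC → 4-byte form F0 93 8B 9C at offsets 0–3.
U+4F2E9 → 4-byte form F1 8F 8B A9 at offsets 4–7.
U+E55D → 3-byte form EE 95 9D at offsets 8–10.
U+2AE22 → 4-byte form F0 AA B8 A2 at offsets 11–14.
U+0036 → 1-byte form 36 at offsets 15–15.
U+09B4 → 3-byte form E0 A6 B4 at offsets 16–18.
Offset 16 falls in char 6's range; it's byte 1 of E0 A6 B4 = 0xE0.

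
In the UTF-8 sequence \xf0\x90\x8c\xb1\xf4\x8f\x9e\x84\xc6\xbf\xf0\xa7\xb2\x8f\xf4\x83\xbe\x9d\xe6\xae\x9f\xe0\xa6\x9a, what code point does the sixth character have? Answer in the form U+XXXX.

Offset 0: leading byte 0xF0 = 11110000 → 4-byte char #1 = F0 90 8C B1.
Offset 4: leading byte 0xF4 = 11110100 → 4-byte char #2 = F4 8F 9E 84.
Offset 8: leading byte 0xC6 = 11000110 → 2-byte char #3 = C6 BF.
Offset 10: leading byte 0xF0 = 11110000 → 4-byte char #4 = F0 A7 B2 8F.
Offset 14: leading byte 0xF4 = 11110100 → 4-byte char #5 = F4 83 BE 9D.
Offset 18: leading byte 0xE6 = 11100110 → 3-byte char #6 = E6 AE 9F.
Leading byte 0xE6 = 11100110 matches 1110xxxx → 3-byte sequence.
Byte 1: 0xE6 = 11100110, payload 0110 (4 bits).
Byte 2: 0xAE = 10101110 (10xxxxxx ✓), payload 101110.
Byte 3: 0x9F = 10011111 (10xxxxxx ✓), payload 011111.
Concatenate: 0110101110011111 = 0x6B9F (16 bits → U+6B9F).

U+6B9F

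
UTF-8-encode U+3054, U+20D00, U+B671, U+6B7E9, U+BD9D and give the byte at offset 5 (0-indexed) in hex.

0xB4

U+3054 → 3-byte form E3 81 94 at offsets 0–2.
U+20D00 → 4-byte form F0 A0 B4 80 at offsets 3–6.
Offset 5 falls in char 2's range; it's byte 3 of F0 A0 B4 80 = 0xB4.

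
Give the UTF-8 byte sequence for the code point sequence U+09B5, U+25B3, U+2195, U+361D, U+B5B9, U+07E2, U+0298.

U+09B5: 3-byte form → E0 A6 B5.
U+25B3: 3-byte form → E2 96 B3.
U+2195: 3-byte form → E2 86 95.
U+361D: 3-byte form → E3 98 9D.
U+B5B9: 3-byte form → EB 96 B9.
U+07E2: 2-byte form → DF A2.
U+0298: 2-byte form → CA 98.
Concatenated (19 bytes): E0 A6 B5 E2 96 B3 E2 86 95 E3 98 9D EB 96 B9 DF A2 CA 98.

E0 A6 B5 E2 96 B3 E2 86 95 E3 98 9D EB 96 B9 DF A2 CA 98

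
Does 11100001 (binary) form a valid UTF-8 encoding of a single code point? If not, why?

Leading byte 0xE1 = 11100001 → 3-byte form, but only 1 byte is present.

invalid (sequence truncated)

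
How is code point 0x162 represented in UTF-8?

C5 A2

U+0162 = 0x162 = 354 decimal. In range U+0080–U+07FF → 2-byte form: 110xxxxx 10xxxxxx.
Binary (11 bits): 00101100010.
Split 5+6: 00101 | 100010.
Byte 1: 11000101 = 0xC5.
Byte 2: 10100010 = 0xA2.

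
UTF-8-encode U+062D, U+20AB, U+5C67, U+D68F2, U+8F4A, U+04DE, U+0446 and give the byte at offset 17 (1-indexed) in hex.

0x9E

1-indexed offset 17 is 0-indexed offset 16.
U+062D → 2-byte form D8 AD at offsets 0–1.
U+20AB → 3-byte form E2 82 AB at offsets 2–4.
U+5C67 → 3-byte form E5 B1 A7 at offsets 5–7.
U+D68F2 → 4-byte form F3 96 A3 B2 at offsets 8–11.
U+8F4A → 3-byte form E8 BD 8A at offsets 12–14.
U+04DE → 2-byte form D3 9E at offsets 15–16.
Offset 16 falls in char 6's range; it's byte 2 of D3 9E = 0x9E.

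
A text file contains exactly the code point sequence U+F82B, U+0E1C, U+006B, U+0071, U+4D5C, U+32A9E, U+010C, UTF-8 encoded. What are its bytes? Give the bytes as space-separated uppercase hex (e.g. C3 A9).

U+F82B: 3-byte form → EF A0 AB.
U+0E1C: 3-byte form → E0 B8 9C.
U+006B: 1-byte form → 6B.
U+0071: 1-byte form → 71.
U+4D5C: 3-byte form → E4 B5 9C.
U+32A9E: 4-byte form → F0 B2 AA 9E.
U+010C: 2-byte form → C4 8C.
Concatenated (17 bytes): EF A0 AB E0 B8 9C 6B 71 E4 B5 9C F0 B2 AA 9E C4 8C.

EF A0 AB E0 B8 9C 6B 71 E4 B5 9C F0 B2 AA 9E C4 8C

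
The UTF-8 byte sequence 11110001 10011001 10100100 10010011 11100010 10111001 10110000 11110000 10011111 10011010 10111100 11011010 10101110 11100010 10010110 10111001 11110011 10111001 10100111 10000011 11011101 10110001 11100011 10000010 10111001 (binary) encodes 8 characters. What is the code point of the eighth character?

U+30B9

Offset 0: leading byte 0xF1 = 11110001 → 4-byte char #1 = F1 99 A4 93.
Offset 4: leading byte 0xE2 = 11100010 → 3-byte char #2 = E2 B9 B0.
Offset 7: leading byte 0xF0 = 11110000 → 4-byte char #3 = F0 9F 9A BC.
Offset 11: leading byte 0xDA = 11011010 → 2-byte char #4 = DA AE.
Offset 13: leading byte 0xE2 = 11100010 → 3-byte char #5 = E2 96 B9.
Offset 16: leading byte 0xF3 = 11110011 → 4-byte char #6 = F3 B9 A7 83.
Offset 20: leading byte 0xDD = 11011101 → 2-byte char #7 = DD B1.
Offset 22: leading byte 0xE3 = 11100011 → 3-byte char #8 = E3 82 B9.
Leading byte 0xE3 = 11100011 matches 1110xxxx → 3-byte sequence.
Byte 1: 0xE3 = 11100011, payload 0011 (4 bits).
Byte 2: 0x82 = 10000010 (10xxxxxx ✓), payload 000010.
Byte 3: 0xB9 = 10111001 (10xxxxxx ✓), payload 111001.
Concatenate: 0011000010111001 = 0x30B9 (16 bits → U+30B9).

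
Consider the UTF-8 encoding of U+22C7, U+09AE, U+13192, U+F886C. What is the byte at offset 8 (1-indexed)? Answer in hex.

0x93

1-indexed offset 8 is 0-indexed offset 7.
U+22C7 → 3-byte form E2 8B 87 at offsets 0–2.
U+09AE → 3-byte form E0 A6 AE at offsets 3–5.
U+13192 → 4-byte form F0 93 86 92 at offsets 6–9.
Offset 7 falls in char 3's range; it's byte 2 of F0 93 86 92 = 0x93.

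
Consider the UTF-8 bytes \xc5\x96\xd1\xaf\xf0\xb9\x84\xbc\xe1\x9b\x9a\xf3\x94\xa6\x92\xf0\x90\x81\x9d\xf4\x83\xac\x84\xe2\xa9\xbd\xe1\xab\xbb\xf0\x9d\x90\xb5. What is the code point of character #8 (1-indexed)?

Offset 0: leading byte 0xC5 = 11000101 → 2-byte char #1 = C5 96.
Offset 2: leading byte 0xD1 = 11010001 → 2-byte char #2 = D1 AF.
Offset 4: leading byte 0xF0 = 11110000 → 4-byte char #3 = F0 B9 84 BC.
Offset 8: leading byte 0xE1 = 11100001 → 3-byte char #4 = E1 9B 9A.
Offset 11: leading byte 0xF3 = 11110011 → 4-byte char #5 = F3 94 A6 92.
Offset 15: leading byte 0xF0 = 11110000 → 4-byte char #6 = F0 90 81 9D.
Offset 19: leading byte 0xF4 = 11110100 → 4-byte char #7 = F4 83 AC 84.
Offset 23: leading byte 0xE2 = 11100010 → 3-byte char #8 = E2 A9 BD.
Leading byte 0xE2 = 11100010 matches 1110xxxx → 3-byte sequence.
Byte 1: 0xE2 = 11100010, payload 0010 (4 bits).
Byte 2: 0xA9 = 10101001 (10xxxxxx ✓), payload 101001.
Byte 3: 0xBD = 10111101 (10xxxxxx ✓), payload 111101.
Concatenate: 0010101001111101 = 0x2A7D (16 bits → U+2A7D).

U+2A7D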